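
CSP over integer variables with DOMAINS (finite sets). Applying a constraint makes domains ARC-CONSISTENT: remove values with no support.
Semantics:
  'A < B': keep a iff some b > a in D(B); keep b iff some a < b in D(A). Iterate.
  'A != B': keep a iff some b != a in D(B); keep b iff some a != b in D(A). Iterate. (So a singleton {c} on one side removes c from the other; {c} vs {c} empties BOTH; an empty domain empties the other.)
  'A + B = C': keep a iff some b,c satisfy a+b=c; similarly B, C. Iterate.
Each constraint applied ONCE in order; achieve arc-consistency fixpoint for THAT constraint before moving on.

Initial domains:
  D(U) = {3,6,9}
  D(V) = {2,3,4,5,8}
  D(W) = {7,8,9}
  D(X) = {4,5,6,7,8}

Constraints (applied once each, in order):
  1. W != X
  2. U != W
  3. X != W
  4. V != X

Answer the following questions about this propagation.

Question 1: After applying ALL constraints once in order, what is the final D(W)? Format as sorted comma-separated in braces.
Answer: {7,8,9}

Derivation:
Constraint 1 (W != X) on D(W)={7,8,9} D(X)={4,5,6,7,8}: no change
Constraint 2 (U != W) on D(U)={3,6,9} D(W)={7,8,9}: no change
Constraint 3 (X != W) on D(X)={4,5,6,7,8} D(W)={7,8,9}: no change
Constraint 4 (V != X) on D(V)={2,3,4,5,8} D(X)={4,5,6,7,8}: no change
So after all 4 constraints: D(W) = {7,8,9}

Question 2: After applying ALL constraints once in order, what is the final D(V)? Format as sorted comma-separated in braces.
Constraint 1 (W != X) on D(W)={7,8,9} D(X)={4,5,6,7,8}: no change
Constraint 2 (U != W) on D(U)={3,6,9} D(W)={7,8,9}: no change
Constraint 3 (X != W) on D(X)={4,5,6,7,8} D(W)={7,8,9}: no change
Constraint 4 (V != X) on D(V)={2,3,4,5,8} D(X)={4,5,6,7,8}: no change
So after all 4 constraints: D(V) = {2,3,4,5,8}

Answer: {2,3,4,5,8}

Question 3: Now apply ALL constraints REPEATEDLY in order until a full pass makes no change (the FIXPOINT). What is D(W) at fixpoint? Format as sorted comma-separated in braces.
Answer: {7,8,9}

Derivation:
pass 0 (initial): D(W)={7,8,9}
pass 1: no change
Fixpoint after 1 passes: D(W) = {7,8,9}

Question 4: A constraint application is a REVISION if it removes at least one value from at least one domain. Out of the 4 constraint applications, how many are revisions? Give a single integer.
Answer: 0

Derivation:
Constraint 1 (W != X) on D(W)={7,8,9} D(X)={4,5,6,7,8}: no change => not a revision
Constraint 2 (U != W) on D(U)={3,6,9} D(W)={7,8,9}: no change => not a revision
Constraint 3 (X != W) on D(X)={4,5,6,7,8} D(W)={7,8,9}: no change => not a revision
Constraint 4 (V != X) on D(V)={2,3,4,5,8} D(X)={4,5,6,7,8}: no change => not a revision
Total revisions = 0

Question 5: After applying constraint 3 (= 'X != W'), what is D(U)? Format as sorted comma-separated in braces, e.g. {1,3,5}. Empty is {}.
Answer: {3,6,9}

Derivation:
Constraint 1 (W != X) on D(W)={7,8,9} D(X)={4,5,6,7,8}: no change
Constraint 2 (U != W) on D(U)={3,6,9} D(W)={7,8,9}: no change
Constraint 3 (X != W) on D(X)={4,5,6,7,8} D(W)={7,8,9}: no change
So after constraint 3: D(U) = {3,6,9}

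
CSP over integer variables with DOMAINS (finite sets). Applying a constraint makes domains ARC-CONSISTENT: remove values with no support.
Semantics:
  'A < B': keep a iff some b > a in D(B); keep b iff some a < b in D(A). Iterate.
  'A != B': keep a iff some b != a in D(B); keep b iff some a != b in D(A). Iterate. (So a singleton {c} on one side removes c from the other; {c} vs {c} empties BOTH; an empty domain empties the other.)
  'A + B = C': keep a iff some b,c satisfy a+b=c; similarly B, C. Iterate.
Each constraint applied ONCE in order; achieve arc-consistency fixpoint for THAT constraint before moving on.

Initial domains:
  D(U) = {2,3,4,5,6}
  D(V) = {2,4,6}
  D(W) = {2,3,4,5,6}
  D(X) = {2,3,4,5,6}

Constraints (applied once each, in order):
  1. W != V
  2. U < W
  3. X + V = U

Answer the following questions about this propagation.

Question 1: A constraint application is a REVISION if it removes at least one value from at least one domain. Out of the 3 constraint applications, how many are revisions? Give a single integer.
Answer: 2

Derivation:
Constraint 1 (W != V) on D(W)={2,3,4,5,6} D(V)={2,4,6}: no change => not a revision
Constraint 2 (U < W) on D(U)={2,3,4,5,6} D(W)={2,3,4,5,6}: U {2,3,4,5,6}->{2,3,4,5}; W {2,3,4,5,6}->{3,4,5,6} => REVISION
Constraint 3 (X + V = U) on D(X)={2,3,4,5,6} D(V)={2,4,6} D(U)={2,3,4,5}: X {2,3,4,5,6}->{2,3}; V {2,4,6}->{2}; U {2,3,4,5}->{4,5} => REVISION
Total revisions = 2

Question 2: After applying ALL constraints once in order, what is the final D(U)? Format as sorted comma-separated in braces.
Answer: {4,5}

Derivation:
Constraint 1 (W != V) on D(W)={2,3,4,5,6} D(V)={2,4,6}: no change
Constraint 2 (U < W) on D(U)={2,3,4,5,6} D(W)={2,3,4,5,6}: U {2,3,4,5,6}->{2,3,4,5}; W {2,3,4,5,6}->{3,4,5,6}
Constraint 3 (X + V = U) on D(X)={2,3,4,5,6} D(V)={2,4,6} D(U)={2,3,4,5}: X {2,3,4,5,6}->{2,3}; V {2,4,6}->{2}; U {2,3,4,5}->{4,5}
So after all 3 constraints: D(U) = {4,5}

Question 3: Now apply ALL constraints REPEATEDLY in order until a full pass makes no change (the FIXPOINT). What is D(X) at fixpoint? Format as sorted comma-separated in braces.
pass 0 (initial): D(X)={2,3,4,5,6}
pass 1: U {2,3,4,5,6}->{4,5}; V {2,4,6}->{2}; W {2,3,4,5,6}->{3,4,5,6}; X {2,3,4,5,6}->{2,3}
pass 2: W {3,4,5,6}->{5,6}
pass 3: no change
Fixpoint after 3 passes: D(X) = {2,3}

Answer: {2,3}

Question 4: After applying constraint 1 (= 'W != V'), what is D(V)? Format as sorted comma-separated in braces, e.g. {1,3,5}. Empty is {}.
Constraint 1 (W != V) on D(W)={2,3,4,5,6} D(V)={2,4,6}: no change
So after constraint 1: D(V) = {2,4,6}

Answer: {2,4,6}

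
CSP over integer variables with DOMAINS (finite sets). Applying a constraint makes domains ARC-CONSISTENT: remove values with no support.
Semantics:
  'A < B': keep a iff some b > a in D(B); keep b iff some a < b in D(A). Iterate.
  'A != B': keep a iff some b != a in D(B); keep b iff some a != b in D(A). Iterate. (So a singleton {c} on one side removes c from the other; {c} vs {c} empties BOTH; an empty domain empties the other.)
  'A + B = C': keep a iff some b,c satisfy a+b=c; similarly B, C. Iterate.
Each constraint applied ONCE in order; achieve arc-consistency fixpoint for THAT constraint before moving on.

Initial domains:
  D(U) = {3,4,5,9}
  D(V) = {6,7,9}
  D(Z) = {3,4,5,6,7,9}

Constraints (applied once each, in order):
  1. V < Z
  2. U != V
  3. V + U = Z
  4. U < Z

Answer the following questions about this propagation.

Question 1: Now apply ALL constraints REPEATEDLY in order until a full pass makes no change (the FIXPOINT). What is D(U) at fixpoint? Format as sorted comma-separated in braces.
Answer: {3}

Derivation:
pass 0 (initial): D(U)={3,4,5,9}
pass 1: U {3,4,5,9}->{3}; V {6,7,9}->{6}; Z {3,4,5,6,7,9}->{9}
pass 2: no change
Fixpoint after 2 passes: D(U) = {3}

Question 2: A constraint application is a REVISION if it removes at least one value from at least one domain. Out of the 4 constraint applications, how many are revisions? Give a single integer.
Answer: 2

Derivation:
Constraint 1 (V < Z) on D(V)={6,7,9} D(Z)={3,4,5,6,7,9}: V {6,7,9}->{6,7}; Z {3,4,5,6,7,9}->{7,9} => REVISION
Constraint 2 (U != V) on D(U)={3,4,5,9} D(V)={6,7}: no change => not a revision
Constraint 3 (V + U = Z) on D(V)={6,7} D(U)={3,4,5,9} D(Z)={7,9}: V {6,7}->{6}; U {3,4,5,9}->{3}; Z {7,9}->{9} => REVISION
Constraint 4 (U < Z) on D(U)={3} D(Z)={9}: no change => not a revision
Total revisions = 2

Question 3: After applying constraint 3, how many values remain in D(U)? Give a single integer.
Answer: 1

Derivation:
Constraint 1 (V < Z) on D(V)={6,7,9} D(Z)={3,4,5,6,7,9}: V {6,7,9}->{6,7}; Z {3,4,5,6,7,9}->{7,9}
Constraint 2 (U != V) on D(U)={3,4,5,9} D(V)={6,7}: no change
Constraint 3 (V + U = Z) on D(V)={6,7} D(U)={3,4,5,9} D(Z)={7,9}: V {6,7}->{6}; U {3,4,5,9}->{3}; Z {7,9}->{9}
So after constraint 3: D(U)={3}, size = 1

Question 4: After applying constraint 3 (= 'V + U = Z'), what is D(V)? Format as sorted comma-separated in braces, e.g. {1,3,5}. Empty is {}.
Constraint 1 (V < Z) on D(V)={6,7,9} D(Z)={3,4,5,6,7,9}: V {6,7,9}->{6,7}; Z {3,4,5,6,7,9}->{7,9}
Constraint 2 (U != V) on D(U)={3,4,5,9} D(V)={6,7}: no change
Constraint 3 (V + U = Z) on D(V)={6,7} D(U)={3,4,5,9} D(Z)={7,9}: V {6,7}->{6}; U {3,4,5,9}->{3}; Z {7,9}->{9}
So after constraint 3: D(V) = {6}

Answer: {6}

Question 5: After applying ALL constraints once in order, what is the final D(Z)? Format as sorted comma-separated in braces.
Answer: {9}

Derivation:
Constraint 1 (V < Z) on D(V)={6,7,9} D(Z)={3,4,5,6,7,9}: V {6,7,9}->{6,7}; Z {3,4,5,6,7,9}->{7,9}
Constraint 2 (U != V) on D(U)={3,4,5,9} D(V)={6,7}: no change
Constraint 3 (V + U = Z) on D(V)={6,7} D(U)={3,4,5,9} D(Z)={7,9}: V {6,7}->{6}; U {3,4,5,9}->{3}; Z {7,9}->{9}
Constraint 4 (U < Z) on D(U)={3} D(Z)={9}: no change
So after all 4 constraints: D(Z) = {9}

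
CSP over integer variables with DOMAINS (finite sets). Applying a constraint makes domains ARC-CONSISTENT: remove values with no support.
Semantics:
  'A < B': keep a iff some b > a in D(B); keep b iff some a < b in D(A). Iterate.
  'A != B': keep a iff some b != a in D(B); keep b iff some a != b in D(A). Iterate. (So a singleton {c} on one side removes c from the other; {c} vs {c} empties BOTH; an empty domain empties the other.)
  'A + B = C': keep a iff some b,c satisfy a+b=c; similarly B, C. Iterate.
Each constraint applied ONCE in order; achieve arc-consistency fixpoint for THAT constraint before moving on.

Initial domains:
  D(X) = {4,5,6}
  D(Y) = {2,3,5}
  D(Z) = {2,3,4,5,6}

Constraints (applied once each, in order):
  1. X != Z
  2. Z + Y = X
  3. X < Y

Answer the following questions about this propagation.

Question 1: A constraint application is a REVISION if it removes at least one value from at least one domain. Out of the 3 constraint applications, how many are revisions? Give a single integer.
Constraint 1 (X != Z) on D(X)={4,5,6} D(Z)={2,3,4,5,6}: no change => not a revision
Constraint 2 (Z + Y = X) on D(Z)={2,3,4,5,6} D(Y)={2,3,5} D(X)={4,5,6}: Z {2,3,4,5,6}->{2,3,4}; Y {2,3,5}->{2,3} => REVISION
Constraint 3 (X < Y) on D(X)={4,5,6} D(Y)={2,3}: X {4,5,6}->{}; Y {2,3}->{} => REVISION
Total revisions = 2

Answer: 2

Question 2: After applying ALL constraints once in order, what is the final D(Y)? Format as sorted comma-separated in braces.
Answer: {}

Derivation:
Constraint 1 (X != Z) on D(X)={4,5,6} D(Z)={2,3,4,5,6}: no change
Constraint 2 (Z + Y = X) on D(Z)={2,3,4,5,6} D(Y)={2,3,5} D(X)={4,5,6}: Z {2,3,4,5,6}->{2,3,4}; Y {2,3,5}->{2,3}
Constraint 3 (X < Y) on D(X)={4,5,6} D(Y)={2,3}: X {4,5,6}->{}; Y {2,3}->{}
So after all 3 constraints: D(Y) = {}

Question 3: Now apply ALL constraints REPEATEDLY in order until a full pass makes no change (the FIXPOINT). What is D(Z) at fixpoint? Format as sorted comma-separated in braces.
pass 0 (initial): D(Z)={2,3,4,5,6}
pass 1: X {4,5,6}->{}; Y {2,3,5}->{}; Z {2,3,4,5,6}->{2,3,4}
pass 2: Z {2,3,4}->{}
pass 3: no change
Fixpoint after 3 passes: D(Z) = {}

Answer: {}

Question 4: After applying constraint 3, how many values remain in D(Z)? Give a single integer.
Constraint 1 (X != Z) on D(X)={4,5,6} D(Z)={2,3,4,5,6}: no change
Constraint 2 (Z + Y = X) on D(Z)={2,3,4,5,6} D(Y)={2,3,5} D(X)={4,5,6}: Z {2,3,4,5,6}->{2,3,4}; Y {2,3,5}->{2,3}
Constraint 3 (X < Y) on D(X)={4,5,6} D(Y)={2,3}: X {4,5,6}->{}; Y {2,3}->{}
So after constraint 3: D(Z)={2,3,4}, size = 3

Answer: 3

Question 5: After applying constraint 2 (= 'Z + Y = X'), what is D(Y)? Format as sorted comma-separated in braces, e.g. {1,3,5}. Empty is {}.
Answer: {2,3}

Derivation:
Constraint 1 (X != Z) on D(X)={4,5,6} D(Z)={2,3,4,5,6}: no change
Constraint 2 (Z + Y = X) on D(Z)={2,3,4,5,6} D(Y)={2,3,5} D(X)={4,5,6}: Z {2,3,4,5,6}->{2,3,4}; Y {2,3,5}->{2,3}
So after constraint 2: D(Y) = {2,3}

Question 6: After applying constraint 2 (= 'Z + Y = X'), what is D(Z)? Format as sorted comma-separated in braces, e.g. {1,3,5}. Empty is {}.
Constraint 1 (X != Z) on D(X)={4,5,6} D(Z)={2,3,4,5,6}: no change
Constraint 2 (Z + Y = X) on D(Z)={2,3,4,5,6} D(Y)={2,3,5} D(X)={4,5,6}: Z {2,3,4,5,6}->{2,3,4}; Y {2,3,5}->{2,3}
So after constraint 2: D(Z) = {2,3,4}

Answer: {2,3,4}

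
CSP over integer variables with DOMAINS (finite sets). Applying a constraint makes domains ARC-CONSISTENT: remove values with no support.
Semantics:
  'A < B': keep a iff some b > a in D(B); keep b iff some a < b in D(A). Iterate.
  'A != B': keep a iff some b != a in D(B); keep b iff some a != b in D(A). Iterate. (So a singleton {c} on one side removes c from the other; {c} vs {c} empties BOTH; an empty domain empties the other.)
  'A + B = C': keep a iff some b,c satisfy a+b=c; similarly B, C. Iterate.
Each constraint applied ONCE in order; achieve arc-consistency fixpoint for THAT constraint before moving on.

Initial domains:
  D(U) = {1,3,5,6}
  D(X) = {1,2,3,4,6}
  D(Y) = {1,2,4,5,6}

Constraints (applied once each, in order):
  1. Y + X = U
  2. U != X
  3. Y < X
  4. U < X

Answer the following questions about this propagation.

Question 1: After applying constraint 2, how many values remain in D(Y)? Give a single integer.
Answer: 4

Derivation:
Constraint 1 (Y + X = U) on D(Y)={1,2,4,5,6} D(X)={1,2,3,4,6} D(U)={1,3,5,6}: Y {1,2,4,5,6}->{1,2,4,5}; X {1,2,3,4,6}->{1,2,3,4}; U {1,3,5,6}->{3,5,6}
Constraint 2 (U != X) on D(U)={3,5,6} D(X)={1,2,3,4}: no change
So after constraint 2: D(Y)={1,2,4,5}, size = 4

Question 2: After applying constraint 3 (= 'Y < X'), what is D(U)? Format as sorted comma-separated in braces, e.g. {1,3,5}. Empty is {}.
Constraint 1 (Y + X = U) on D(Y)={1,2,4,5,6} D(X)={1,2,3,4,6} D(U)={1,3,5,6}: Y {1,2,4,5,6}->{1,2,4,5}; X {1,2,3,4,6}->{1,2,3,4}; U {1,3,5,6}->{3,5,6}
Constraint 2 (U != X) on D(U)={3,5,6} D(X)={1,2,3,4}: no change
Constraint 3 (Y < X) on D(Y)={1,2,4,5} D(X)={1,2,3,4}: Y {1,2,4,5}->{1,2}; X {1,2,3,4}->{2,3,4}
So after constraint 3: D(U) = {3,5,6}

Answer: {3,5,6}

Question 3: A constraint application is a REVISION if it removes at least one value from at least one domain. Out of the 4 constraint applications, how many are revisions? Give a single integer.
Answer: 3

Derivation:
Constraint 1 (Y + X = U) on D(Y)={1,2,4,5,6} D(X)={1,2,3,4,6} D(U)={1,3,5,6}: Y {1,2,4,5,6}->{1,2,4,5}; X {1,2,3,4,6}->{1,2,3,4}; U {1,3,5,6}->{3,5,6} => REVISION
Constraint 2 (U != X) on D(U)={3,5,6} D(X)={1,2,3,4}: no change => not a revision
Constraint 3 (Y < X) on D(Y)={1,2,4,5} D(X)={1,2,3,4}: Y {1,2,4,5}->{1,2}; X {1,2,3,4}->{2,3,4} => REVISION
Constraint 4 (U < X) on D(U)={3,5,6} D(X)={2,3,4}: U {3,5,6}->{3}; X {2,3,4}->{4} => REVISION
Total revisions = 3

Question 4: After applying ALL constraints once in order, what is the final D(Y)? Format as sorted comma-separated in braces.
Answer: {1,2}

Derivation:
Constraint 1 (Y + X = U) on D(Y)={1,2,4,5,6} D(X)={1,2,3,4,6} D(U)={1,3,5,6}: Y {1,2,4,5,6}->{1,2,4,5}; X {1,2,3,4,6}->{1,2,3,4}; U {1,3,5,6}->{3,5,6}
Constraint 2 (U != X) on D(U)={3,5,6} D(X)={1,2,3,4}: no change
Constraint 3 (Y < X) on D(Y)={1,2,4,5} D(X)={1,2,3,4}: Y {1,2,4,5}->{1,2}; X {1,2,3,4}->{2,3,4}
Constraint 4 (U < X) on D(U)={3,5,6} D(X)={2,3,4}: U {3,5,6}->{3}; X {2,3,4}->{4}
So after all 4 constraints: D(Y) = {1,2}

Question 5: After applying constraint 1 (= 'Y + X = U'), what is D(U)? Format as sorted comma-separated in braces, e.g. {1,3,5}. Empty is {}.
Constraint 1 (Y + X = U) on D(Y)={1,2,4,5,6} D(X)={1,2,3,4,6} D(U)={1,3,5,6}: Y {1,2,4,5,6}->{1,2,4,5}; X {1,2,3,4,6}->{1,2,3,4}; U {1,3,5,6}->{3,5,6}
So after constraint 1: D(U) = {3,5,6}

Answer: {3,5,6}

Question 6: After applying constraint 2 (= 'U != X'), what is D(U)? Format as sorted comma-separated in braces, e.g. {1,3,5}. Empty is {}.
Answer: {3,5,6}

Derivation:
Constraint 1 (Y + X = U) on D(Y)={1,2,4,5,6} D(X)={1,2,3,4,6} D(U)={1,3,5,6}: Y {1,2,4,5,6}->{1,2,4,5}; X {1,2,3,4,6}->{1,2,3,4}; U {1,3,5,6}->{3,5,6}
Constraint 2 (U != X) on D(U)={3,5,6} D(X)={1,2,3,4}: no change
So after constraint 2: D(U) = {3,5,6}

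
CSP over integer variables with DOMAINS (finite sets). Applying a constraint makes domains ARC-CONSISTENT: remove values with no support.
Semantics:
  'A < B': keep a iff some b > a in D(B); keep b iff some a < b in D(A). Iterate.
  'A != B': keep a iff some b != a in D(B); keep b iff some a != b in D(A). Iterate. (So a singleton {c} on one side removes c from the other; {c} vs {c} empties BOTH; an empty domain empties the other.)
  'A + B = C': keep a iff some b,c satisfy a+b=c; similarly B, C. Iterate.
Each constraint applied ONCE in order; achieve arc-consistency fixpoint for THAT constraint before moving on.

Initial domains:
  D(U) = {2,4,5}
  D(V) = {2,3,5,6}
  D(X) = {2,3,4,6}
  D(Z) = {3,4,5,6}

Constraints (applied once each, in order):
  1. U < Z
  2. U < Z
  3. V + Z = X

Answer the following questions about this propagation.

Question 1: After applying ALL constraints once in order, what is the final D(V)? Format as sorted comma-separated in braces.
Answer: {2,3}

Derivation:
Constraint 1 (U < Z) on D(U)={2,4,5} D(Z)={3,4,5,6}: no change
Constraint 2 (U < Z) on D(U)={2,4,5} D(Z)={3,4,5,6}: no change
Constraint 3 (V + Z = X) on D(V)={2,3,5,6} D(Z)={3,4,5,6} D(X)={2,3,4,6}: V {2,3,5,6}->{2,3}; Z {3,4,5,6}->{3,4}; X {2,3,4,6}->{6}
So after all 3 constraints: D(V) = {2,3}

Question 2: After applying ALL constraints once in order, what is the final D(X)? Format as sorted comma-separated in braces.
Constraint 1 (U < Z) on D(U)={2,4,5} D(Z)={3,4,5,6}: no change
Constraint 2 (U < Z) on D(U)={2,4,5} D(Z)={3,4,5,6}: no change
Constraint 3 (V + Z = X) on D(V)={2,3,5,6} D(Z)={3,4,5,6} D(X)={2,3,4,6}: V {2,3,5,6}->{2,3}; Z {3,4,5,6}->{3,4}; X {2,3,4,6}->{6}
So after all 3 constraints: D(X) = {6}

Answer: {6}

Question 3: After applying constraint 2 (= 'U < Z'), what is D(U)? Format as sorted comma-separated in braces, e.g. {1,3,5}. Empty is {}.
Constraint 1 (U < Z) on D(U)={2,4,5} D(Z)={3,4,5,6}: no change
Constraint 2 (U < Z) on D(U)={2,4,5} D(Z)={3,4,5,6}: no change
So after constraint 2: D(U) = {2,4,5}

Answer: {2,4,5}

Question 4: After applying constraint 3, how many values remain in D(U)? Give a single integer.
Constraint 1 (U < Z) on D(U)={2,4,5} D(Z)={3,4,5,6}: no change
Constraint 2 (U < Z) on D(U)={2,4,5} D(Z)={3,4,5,6}: no change
Constraint 3 (V + Z = X) on D(V)={2,3,5,6} D(Z)={3,4,5,6} D(X)={2,3,4,6}: V {2,3,5,6}->{2,3}; Z {3,4,5,6}->{3,4}; X {2,3,4,6}->{6}
So after constraint 3: D(U)={2,4,5}, size = 3

Answer: 3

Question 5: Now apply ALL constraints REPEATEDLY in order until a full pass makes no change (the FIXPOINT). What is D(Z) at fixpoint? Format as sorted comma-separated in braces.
Answer: {3,4}

Derivation:
pass 0 (initial): D(Z)={3,4,5,6}
pass 1: V {2,3,5,6}->{2,3}; X {2,3,4,6}->{6}; Z {3,4,5,6}->{3,4}
pass 2: U {2,4,5}->{2}
pass 3: no change
Fixpoint after 3 passes: D(Z) = {3,4}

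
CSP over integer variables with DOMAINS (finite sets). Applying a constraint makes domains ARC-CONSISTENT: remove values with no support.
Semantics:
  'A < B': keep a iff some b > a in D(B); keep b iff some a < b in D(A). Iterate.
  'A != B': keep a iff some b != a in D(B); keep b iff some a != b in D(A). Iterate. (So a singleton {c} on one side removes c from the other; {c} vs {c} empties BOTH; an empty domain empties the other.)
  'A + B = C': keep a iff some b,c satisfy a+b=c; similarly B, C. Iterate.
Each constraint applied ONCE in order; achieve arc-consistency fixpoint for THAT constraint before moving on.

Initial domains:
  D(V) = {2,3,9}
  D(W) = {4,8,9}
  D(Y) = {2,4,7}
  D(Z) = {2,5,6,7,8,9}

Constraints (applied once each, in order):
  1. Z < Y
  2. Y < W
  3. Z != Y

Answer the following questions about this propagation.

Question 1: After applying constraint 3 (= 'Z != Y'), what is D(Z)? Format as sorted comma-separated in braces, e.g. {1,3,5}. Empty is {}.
Constraint 1 (Z < Y) on D(Z)={2,5,6,7,8,9} D(Y)={2,4,7}: Z {2,5,6,7,8,9}->{2,5,6}; Y {2,4,7}->{4,7}
Constraint 2 (Y < W) on D(Y)={4,7} D(W)={4,8,9}: W {4,8,9}->{8,9}
Constraint 3 (Z != Y) on D(Z)={2,5,6} D(Y)={4,7}: no change
So after constraint 3: D(Z) = {2,5,6}

Answer: {2,5,6}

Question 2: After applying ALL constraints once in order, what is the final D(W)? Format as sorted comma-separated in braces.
Answer: {8,9}

Derivation:
Constraint 1 (Z < Y) on D(Z)={2,5,6,7,8,9} D(Y)={2,4,7}: Z {2,5,6,7,8,9}->{2,5,6}; Y {2,4,7}->{4,7}
Constraint 2 (Y < W) on D(Y)={4,7} D(W)={4,8,9}: W {4,8,9}->{8,9}
Constraint 3 (Z != Y) on D(Z)={2,5,6} D(Y)={4,7}: no change
So after all 3 constraints: D(W) = {8,9}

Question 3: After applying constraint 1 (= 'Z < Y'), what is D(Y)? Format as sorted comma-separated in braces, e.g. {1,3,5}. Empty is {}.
Answer: {4,7}

Derivation:
Constraint 1 (Z < Y) on D(Z)={2,5,6,7,8,9} D(Y)={2,4,7}: Z {2,5,6,7,8,9}->{2,5,6}; Y {2,4,7}->{4,7}
So after constraint 1: D(Y) = {4,7}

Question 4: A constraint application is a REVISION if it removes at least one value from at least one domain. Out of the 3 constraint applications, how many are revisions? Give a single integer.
Constraint 1 (Z < Y) on D(Z)={2,5,6,7,8,9} D(Y)={2,4,7}: Z {2,5,6,7,8,9}->{2,5,6}; Y {2,4,7}->{4,7} => REVISION
Constraint 2 (Y < W) on D(Y)={4,7} D(W)={4,8,9}: W {4,8,9}->{8,9} => REVISION
Constraint 3 (Z != Y) on D(Z)={2,5,6} D(Y)={4,7}: no change => not a revision
Total revisions = 2

Answer: 2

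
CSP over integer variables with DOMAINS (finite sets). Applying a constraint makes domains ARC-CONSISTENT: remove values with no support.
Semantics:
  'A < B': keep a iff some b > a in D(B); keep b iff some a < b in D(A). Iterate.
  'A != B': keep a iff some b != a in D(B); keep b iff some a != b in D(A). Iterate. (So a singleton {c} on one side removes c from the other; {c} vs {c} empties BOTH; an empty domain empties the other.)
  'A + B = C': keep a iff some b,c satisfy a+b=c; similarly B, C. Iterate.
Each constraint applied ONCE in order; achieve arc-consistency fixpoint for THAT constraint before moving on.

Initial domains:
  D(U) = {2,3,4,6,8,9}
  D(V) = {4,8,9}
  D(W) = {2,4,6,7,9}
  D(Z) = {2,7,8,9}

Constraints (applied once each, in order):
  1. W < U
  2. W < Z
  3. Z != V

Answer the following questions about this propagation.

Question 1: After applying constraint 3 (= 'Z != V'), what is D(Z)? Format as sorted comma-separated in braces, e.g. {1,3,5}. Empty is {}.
Constraint 1 (W < U) on D(W)={2,4,6,7,9} D(U)={2,3,4,6,8,9}: W {2,4,6,7,9}->{2,4,6,7}; U {2,3,4,6,8,9}->{3,4,6,8,9}
Constraint 2 (W < Z) on D(W)={2,4,6,7} D(Z)={2,7,8,9}: Z {2,7,8,9}->{7,8,9}
Constraint 3 (Z != V) on D(Z)={7,8,9} D(V)={4,8,9}: no change
So after constraint 3: D(Z) = {7,8,9}

Answer: {7,8,9}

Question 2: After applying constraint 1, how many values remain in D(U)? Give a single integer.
Answer: 5

Derivation:
Constraint 1 (W < U) on D(W)={2,4,6,7,9} D(U)={2,3,4,6,8,9}: W {2,4,6,7,9}->{2,4,6,7}; U {2,3,4,6,8,9}->{3,4,6,8,9}
So after constraint 1: D(U)={3,4,6,8,9}, size = 5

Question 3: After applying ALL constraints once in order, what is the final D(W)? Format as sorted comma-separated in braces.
Answer: {2,4,6,7}

Derivation:
Constraint 1 (W < U) on D(W)={2,4,6,7,9} D(U)={2,3,4,6,8,9}: W {2,4,6,7,9}->{2,4,6,7}; U {2,3,4,6,8,9}->{3,4,6,8,9}
Constraint 2 (W < Z) on D(W)={2,4,6,7} D(Z)={2,7,8,9}: Z {2,7,8,9}->{7,8,9}
Constraint 3 (Z != V) on D(Z)={7,8,9} D(V)={4,8,9}: no change
So after all 3 constraints: D(W) = {2,4,6,7}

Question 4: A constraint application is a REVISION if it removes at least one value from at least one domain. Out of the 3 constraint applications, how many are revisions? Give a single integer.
Answer: 2

Derivation:
Constraint 1 (W < U) on D(W)={2,4,6,7,9} D(U)={2,3,4,6,8,9}: W {2,4,6,7,9}->{2,4,6,7}; U {2,3,4,6,8,9}->{3,4,6,8,9} => REVISION
Constraint 2 (W < Z) on D(W)={2,4,6,7} D(Z)={2,7,8,9}: Z {2,7,8,9}->{7,8,9} => REVISION
Constraint 3 (Z != V) on D(Z)={7,8,9} D(V)={4,8,9}: no change => not a revision
Total revisions = 2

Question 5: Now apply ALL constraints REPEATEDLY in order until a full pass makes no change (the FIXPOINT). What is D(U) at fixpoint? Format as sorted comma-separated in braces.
pass 0 (initial): D(U)={2,3,4,6,8,9}
pass 1: U {2,3,4,6,8,9}->{3,4,6,8,9}; W {2,4,6,7,9}->{2,4,6,7}; Z {2,7,8,9}->{7,8,9}
pass 2: no change
Fixpoint after 2 passes: D(U) = {3,4,6,8,9}

Answer: {3,4,6,8,9}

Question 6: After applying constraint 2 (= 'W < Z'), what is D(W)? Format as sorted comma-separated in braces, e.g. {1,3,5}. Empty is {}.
Constraint 1 (W < U) on D(W)={2,4,6,7,9} D(U)={2,3,4,6,8,9}: W {2,4,6,7,9}->{2,4,6,7}; U {2,3,4,6,8,9}->{3,4,6,8,9}
Constraint 2 (W < Z) on D(W)={2,4,6,7} D(Z)={2,7,8,9}: Z {2,7,8,9}->{7,8,9}
So after constraint 2: D(W) = {2,4,6,7}

Answer: {2,4,6,7}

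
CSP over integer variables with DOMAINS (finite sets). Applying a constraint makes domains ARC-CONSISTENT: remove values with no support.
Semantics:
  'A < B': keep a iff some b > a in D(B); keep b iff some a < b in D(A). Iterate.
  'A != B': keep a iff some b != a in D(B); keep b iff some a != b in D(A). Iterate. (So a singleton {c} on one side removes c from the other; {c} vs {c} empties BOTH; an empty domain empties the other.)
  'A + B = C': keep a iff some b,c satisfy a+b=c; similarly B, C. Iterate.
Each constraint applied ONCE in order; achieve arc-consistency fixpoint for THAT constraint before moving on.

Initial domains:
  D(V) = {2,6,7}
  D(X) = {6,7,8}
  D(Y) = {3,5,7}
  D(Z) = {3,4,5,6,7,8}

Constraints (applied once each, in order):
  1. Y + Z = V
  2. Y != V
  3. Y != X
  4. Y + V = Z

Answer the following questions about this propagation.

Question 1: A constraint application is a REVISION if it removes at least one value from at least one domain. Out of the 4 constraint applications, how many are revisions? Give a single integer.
Constraint 1 (Y + Z = V) on D(Y)={3,5,7} D(Z)={3,4,5,6,7,8} D(V)={2,6,7}: Y {3,5,7}->{3}; Z {3,4,5,6,7,8}->{3,4}; V {2,6,7}->{6,7} => REVISION
Constraint 2 (Y != V) on D(Y)={3} D(V)={6,7}: no change => not a revision
Constraint 3 (Y != X) on D(Y)={3} D(X)={6,7,8}: no change => not a revision
Constraint 4 (Y + V = Z) on D(Y)={3} D(V)={6,7} D(Z)={3,4}: Y {3}->{}; V {6,7}->{}; Z {3,4}->{} => REVISION
Total revisions = 2

Answer: 2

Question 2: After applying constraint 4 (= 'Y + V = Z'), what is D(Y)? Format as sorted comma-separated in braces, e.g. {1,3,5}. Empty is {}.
Answer: {}

Derivation:
Constraint 1 (Y + Z = V) on D(Y)={3,5,7} D(Z)={3,4,5,6,7,8} D(V)={2,6,7}: Y {3,5,7}->{3}; Z {3,4,5,6,7,8}->{3,4}; V {2,6,7}->{6,7}
Constraint 2 (Y != V) on D(Y)={3} D(V)={6,7}: no change
Constraint 3 (Y != X) on D(Y)={3} D(X)={6,7,8}: no change
Constraint 4 (Y + V = Z) on D(Y)={3} D(V)={6,7} D(Z)={3,4}: Y {3}->{}; V {6,7}->{}; Z {3,4}->{}
So after constraint 4: D(Y) = {}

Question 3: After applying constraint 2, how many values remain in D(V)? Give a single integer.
Answer: 2

Derivation:
Constraint 1 (Y + Z = V) on D(Y)={3,5,7} D(Z)={3,4,5,6,7,8} D(V)={2,6,7}: Y {3,5,7}->{3}; Z {3,4,5,6,7,8}->{3,4}; V {2,6,7}->{6,7}
Constraint 2 (Y != V) on D(Y)={3} D(V)={6,7}: no change
So after constraint 2: D(V)={6,7}, size = 2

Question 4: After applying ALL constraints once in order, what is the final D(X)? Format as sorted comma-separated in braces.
Constraint 1 (Y + Z = V) on D(Y)={3,5,7} D(Z)={3,4,5,6,7,8} D(V)={2,6,7}: Y {3,5,7}->{3}; Z {3,4,5,6,7,8}->{3,4}; V {2,6,7}->{6,7}
Constraint 2 (Y != V) on D(Y)={3} D(V)={6,7}: no change
Constraint 3 (Y != X) on D(Y)={3} D(X)={6,7,8}: no change
Constraint 4 (Y + V = Z) on D(Y)={3} D(V)={6,7} D(Z)={3,4}: Y {3}->{}; V {6,7}->{}; Z {3,4}->{}
So after all 4 constraints: D(X) = {6,7,8}

Answer: {6,7,8}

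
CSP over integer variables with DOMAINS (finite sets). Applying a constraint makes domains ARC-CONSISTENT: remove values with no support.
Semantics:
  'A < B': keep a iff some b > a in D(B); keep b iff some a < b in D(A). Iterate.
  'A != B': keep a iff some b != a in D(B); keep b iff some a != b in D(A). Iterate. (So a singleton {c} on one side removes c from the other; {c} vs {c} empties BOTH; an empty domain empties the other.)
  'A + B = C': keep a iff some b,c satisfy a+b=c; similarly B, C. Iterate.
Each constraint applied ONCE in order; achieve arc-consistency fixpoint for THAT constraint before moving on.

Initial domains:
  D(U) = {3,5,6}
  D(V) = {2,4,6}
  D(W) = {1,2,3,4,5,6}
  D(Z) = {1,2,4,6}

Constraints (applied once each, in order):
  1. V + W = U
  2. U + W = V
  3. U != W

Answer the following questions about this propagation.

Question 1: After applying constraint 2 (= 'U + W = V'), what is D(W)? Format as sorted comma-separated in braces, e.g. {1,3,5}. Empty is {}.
Answer: {1}

Derivation:
Constraint 1 (V + W = U) on D(V)={2,4,6} D(W)={1,2,3,4,5,6} D(U)={3,5,6}: V {2,4,6}->{2,4}; W {1,2,3,4,5,6}->{1,2,3,4}
Constraint 2 (U + W = V) on D(U)={3,5,6} D(W)={1,2,3,4} D(V)={2,4}: U {3,5,6}->{3}; W {1,2,3,4}->{1}; V {2,4}->{4}
So after constraint 2: D(W) = {1}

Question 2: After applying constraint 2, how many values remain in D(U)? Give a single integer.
Constraint 1 (V + W = U) on D(V)={2,4,6} D(W)={1,2,3,4,5,6} D(U)={3,5,6}: V {2,4,6}->{2,4}; W {1,2,3,4,5,6}->{1,2,3,4}
Constraint 2 (U + W = V) on D(U)={3,5,6} D(W)={1,2,3,4} D(V)={2,4}: U {3,5,6}->{3}; W {1,2,3,4}->{1}; V {2,4}->{4}
So after constraint 2: D(U)={3}, size = 1

Answer: 1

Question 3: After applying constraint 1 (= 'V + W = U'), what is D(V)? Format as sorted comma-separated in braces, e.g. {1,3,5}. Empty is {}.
Constraint 1 (V + W = U) on D(V)={2,4,6} D(W)={1,2,3,4,5,6} D(U)={3,5,6}: V {2,4,6}->{2,4}; W {1,2,3,4,5,6}->{1,2,3,4}
So after constraint 1: D(V) = {2,4}

Answer: {2,4}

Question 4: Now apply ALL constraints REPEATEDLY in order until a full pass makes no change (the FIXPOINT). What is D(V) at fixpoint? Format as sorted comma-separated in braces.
Answer: {}

Derivation:
pass 0 (initial): D(V)={2,4,6}
pass 1: U {3,5,6}->{3}; V {2,4,6}->{4}; W {1,2,3,4,5,6}->{1}
pass 2: U {3}->{}; V {4}->{}; W {1}->{}
pass 3: no change
Fixpoint after 3 passes: D(V) = {}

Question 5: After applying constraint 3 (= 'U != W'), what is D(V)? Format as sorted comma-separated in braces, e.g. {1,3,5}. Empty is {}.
Answer: {4}

Derivation:
Constraint 1 (V + W = U) on D(V)={2,4,6} D(W)={1,2,3,4,5,6} D(U)={3,5,6}: V {2,4,6}->{2,4}; W {1,2,3,4,5,6}->{1,2,3,4}
Constraint 2 (U + W = V) on D(U)={3,5,6} D(W)={1,2,3,4} D(V)={2,4}: U {3,5,6}->{3}; W {1,2,3,4}->{1}; V {2,4}->{4}
Constraint 3 (U != W) on D(U)={3} D(W)={1}: no change
So after constraint 3: D(V) = {4}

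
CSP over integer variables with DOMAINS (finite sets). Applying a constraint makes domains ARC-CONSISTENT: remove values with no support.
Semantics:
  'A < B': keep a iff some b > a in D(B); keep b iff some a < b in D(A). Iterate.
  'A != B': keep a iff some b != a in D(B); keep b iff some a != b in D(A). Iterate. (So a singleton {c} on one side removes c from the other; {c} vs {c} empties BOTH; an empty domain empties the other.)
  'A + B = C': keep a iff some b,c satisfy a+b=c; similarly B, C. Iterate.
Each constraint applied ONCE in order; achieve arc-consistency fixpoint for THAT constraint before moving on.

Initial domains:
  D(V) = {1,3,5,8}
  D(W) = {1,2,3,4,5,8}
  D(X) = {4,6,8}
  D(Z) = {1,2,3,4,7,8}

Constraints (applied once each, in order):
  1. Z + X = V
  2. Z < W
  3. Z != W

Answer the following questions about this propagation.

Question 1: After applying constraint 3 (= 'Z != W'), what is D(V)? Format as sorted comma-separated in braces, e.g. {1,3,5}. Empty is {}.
Answer: {5,8}

Derivation:
Constraint 1 (Z + X = V) on D(Z)={1,2,3,4,7,8} D(X)={4,6,8} D(V)={1,3,5,8}: Z {1,2,3,4,7,8}->{1,2,4}; X {4,6,8}->{4,6}; V {1,3,5,8}->{5,8}
Constraint 2 (Z < W) on D(Z)={1,2,4} D(W)={1,2,3,4,5,8}: W {1,2,3,4,5,8}->{2,3,4,5,8}
Constraint 3 (Z != W) on D(Z)={1,2,4} D(W)={2,3,4,5,8}: no change
So after constraint 3: D(V) = {5,8}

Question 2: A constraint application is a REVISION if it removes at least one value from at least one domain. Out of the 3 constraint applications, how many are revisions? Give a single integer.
Answer: 2

Derivation:
Constraint 1 (Z + X = V) on D(Z)={1,2,3,4,7,8} D(X)={4,6,8} D(V)={1,3,5,8}: Z {1,2,3,4,7,8}->{1,2,4}; X {4,6,8}->{4,6}; V {1,3,5,8}->{5,8} => REVISION
Constraint 2 (Z < W) on D(Z)={1,2,4} D(W)={1,2,3,4,5,8}: W {1,2,3,4,5,8}->{2,3,4,5,8} => REVISION
Constraint 3 (Z != W) on D(Z)={1,2,4} D(W)={2,3,4,5,8}: no change => not a revision
Total revisions = 2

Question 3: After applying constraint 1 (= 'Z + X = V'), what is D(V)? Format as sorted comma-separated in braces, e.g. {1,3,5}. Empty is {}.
Constraint 1 (Z + X = V) on D(Z)={1,2,3,4,7,8} D(X)={4,6,8} D(V)={1,3,5,8}: Z {1,2,3,4,7,8}->{1,2,4}; X {4,6,8}->{4,6}; V {1,3,5,8}->{5,8}
So after constraint 1: D(V) = {5,8}

Answer: {5,8}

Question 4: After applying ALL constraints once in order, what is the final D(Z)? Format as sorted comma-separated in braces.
Answer: {1,2,4}

Derivation:
Constraint 1 (Z + X = V) on D(Z)={1,2,3,4,7,8} D(X)={4,6,8} D(V)={1,3,5,8}: Z {1,2,3,4,7,8}->{1,2,4}; X {4,6,8}->{4,6}; V {1,3,5,8}->{5,8}
Constraint 2 (Z < W) on D(Z)={1,2,4} D(W)={1,2,3,4,5,8}: W {1,2,3,4,5,8}->{2,3,4,5,8}
Constraint 3 (Z != W) on D(Z)={1,2,4} D(W)={2,3,4,5,8}: no change
So after all 3 constraints: D(Z) = {1,2,4}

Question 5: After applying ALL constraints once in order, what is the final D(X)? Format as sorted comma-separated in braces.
Answer: {4,6}

Derivation:
Constraint 1 (Z + X = V) on D(Z)={1,2,3,4,7,8} D(X)={4,6,8} D(V)={1,3,5,8}: Z {1,2,3,4,7,8}->{1,2,4}; X {4,6,8}->{4,6}; V {1,3,5,8}->{5,8}
Constraint 2 (Z < W) on D(Z)={1,2,4} D(W)={1,2,3,4,5,8}: W {1,2,3,4,5,8}->{2,3,4,5,8}
Constraint 3 (Z != W) on D(Z)={1,2,4} D(W)={2,3,4,5,8}: no change
So after all 3 constraints: D(X) = {4,6}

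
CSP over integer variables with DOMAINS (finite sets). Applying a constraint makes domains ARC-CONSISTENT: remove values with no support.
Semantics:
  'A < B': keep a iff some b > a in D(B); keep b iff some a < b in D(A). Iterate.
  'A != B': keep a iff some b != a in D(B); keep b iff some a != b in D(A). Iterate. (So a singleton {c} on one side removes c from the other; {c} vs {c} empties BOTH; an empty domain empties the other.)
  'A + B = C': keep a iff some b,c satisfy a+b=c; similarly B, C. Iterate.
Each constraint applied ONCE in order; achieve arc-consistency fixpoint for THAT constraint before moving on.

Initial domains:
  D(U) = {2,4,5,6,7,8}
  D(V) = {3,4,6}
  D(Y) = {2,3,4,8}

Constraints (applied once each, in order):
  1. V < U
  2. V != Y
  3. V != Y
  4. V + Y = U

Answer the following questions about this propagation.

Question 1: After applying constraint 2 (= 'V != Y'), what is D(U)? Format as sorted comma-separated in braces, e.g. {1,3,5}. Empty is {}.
Constraint 1 (V < U) on D(V)={3,4,6} D(U)={2,4,5,6,7,8}: U {2,4,5,6,7,8}->{4,5,6,7,8}
Constraint 2 (V != Y) on D(V)={3,4,6} D(Y)={2,3,4,8}: no change
So after constraint 2: D(U) = {4,5,6,7,8}

Answer: {4,5,6,7,8}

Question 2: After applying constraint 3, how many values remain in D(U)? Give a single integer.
Constraint 1 (V < U) on D(V)={3,4,6} D(U)={2,4,5,6,7,8}: U {2,4,5,6,7,8}->{4,5,6,7,8}
Constraint 2 (V != Y) on D(V)={3,4,6} D(Y)={2,3,4,8}: no change
Constraint 3 (V != Y) on D(V)={3,4,6} D(Y)={2,3,4,8}: no change
So after constraint 3: D(U)={4,5,6,7,8}, size = 5

Answer: 5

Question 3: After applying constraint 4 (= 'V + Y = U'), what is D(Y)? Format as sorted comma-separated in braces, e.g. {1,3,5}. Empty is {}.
Answer: {2,3,4}

Derivation:
Constraint 1 (V < U) on D(V)={3,4,6} D(U)={2,4,5,6,7,8}: U {2,4,5,6,7,8}->{4,5,6,7,8}
Constraint 2 (V != Y) on D(V)={3,4,6} D(Y)={2,3,4,8}: no change
Constraint 3 (V != Y) on D(V)={3,4,6} D(Y)={2,3,4,8}: no change
Constraint 4 (V + Y = U) on D(V)={3,4,6} D(Y)={2,3,4,8} D(U)={4,5,6,7,8}: Y {2,3,4,8}->{2,3,4}; U {4,5,6,7,8}->{5,6,7,8}
So after constraint 4: D(Y) = {2,3,4}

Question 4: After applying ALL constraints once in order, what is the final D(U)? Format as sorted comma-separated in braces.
Constraint 1 (V < U) on D(V)={3,4,6} D(U)={2,4,5,6,7,8}: U {2,4,5,6,7,8}->{4,5,6,7,8}
Constraint 2 (V != Y) on D(V)={3,4,6} D(Y)={2,3,4,8}: no change
Constraint 3 (V != Y) on D(V)={3,4,6} D(Y)={2,3,4,8}: no change
Constraint 4 (V + Y = U) on D(V)={3,4,6} D(Y)={2,3,4,8} D(U)={4,5,6,7,8}: Y {2,3,4,8}->{2,3,4}; U {4,5,6,7,8}->{5,6,7,8}
So after all 4 constraints: D(U) = {5,6,7,8}

Answer: {5,6,7,8}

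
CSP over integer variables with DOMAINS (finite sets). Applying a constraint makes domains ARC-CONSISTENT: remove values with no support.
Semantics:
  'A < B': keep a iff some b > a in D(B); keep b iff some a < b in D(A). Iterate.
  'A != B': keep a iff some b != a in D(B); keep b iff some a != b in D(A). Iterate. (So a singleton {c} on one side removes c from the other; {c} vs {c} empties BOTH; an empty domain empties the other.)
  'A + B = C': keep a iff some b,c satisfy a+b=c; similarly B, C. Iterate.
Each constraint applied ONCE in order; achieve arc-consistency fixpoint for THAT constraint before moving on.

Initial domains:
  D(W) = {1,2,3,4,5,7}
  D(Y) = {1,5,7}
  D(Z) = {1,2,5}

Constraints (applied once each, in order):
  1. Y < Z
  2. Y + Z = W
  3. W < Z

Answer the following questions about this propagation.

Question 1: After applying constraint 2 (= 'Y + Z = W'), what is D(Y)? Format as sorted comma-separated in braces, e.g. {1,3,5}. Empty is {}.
Answer: {1}

Derivation:
Constraint 1 (Y < Z) on D(Y)={1,5,7} D(Z)={1,2,5}: Y {1,5,7}->{1}; Z {1,2,5}->{2,5}
Constraint 2 (Y + Z = W) on D(Y)={1} D(Z)={2,5} D(W)={1,2,3,4,5,7}: Z {2,5}->{2}; W {1,2,3,4,5,7}->{3}
So after constraint 2: D(Y) = {1}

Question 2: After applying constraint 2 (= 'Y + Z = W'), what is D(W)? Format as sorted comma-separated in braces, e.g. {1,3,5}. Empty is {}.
Answer: {3}

Derivation:
Constraint 1 (Y < Z) on D(Y)={1,5,7} D(Z)={1,2,5}: Y {1,5,7}->{1}; Z {1,2,5}->{2,5}
Constraint 2 (Y + Z = W) on D(Y)={1} D(Z)={2,5} D(W)={1,2,3,4,5,7}: Z {2,5}->{2}; W {1,2,3,4,5,7}->{3}
So after constraint 2: D(W) = {3}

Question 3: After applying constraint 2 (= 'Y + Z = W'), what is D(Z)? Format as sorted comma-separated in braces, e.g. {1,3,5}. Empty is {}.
Answer: {2}

Derivation:
Constraint 1 (Y < Z) on D(Y)={1,5,7} D(Z)={1,2,5}: Y {1,5,7}->{1}; Z {1,2,5}->{2,5}
Constraint 2 (Y + Z = W) on D(Y)={1} D(Z)={2,5} D(W)={1,2,3,4,5,7}: Z {2,5}->{2}; W {1,2,3,4,5,7}->{3}
So after constraint 2: D(Z) = {2}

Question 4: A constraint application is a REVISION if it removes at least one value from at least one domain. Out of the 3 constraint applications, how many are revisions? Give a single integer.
Answer: 3

Derivation:
Constraint 1 (Y < Z) on D(Y)={1,5,7} D(Z)={1,2,5}: Y {1,5,7}->{1}; Z {1,2,5}->{2,5} => REVISION
Constraint 2 (Y + Z = W) on D(Y)={1} D(Z)={2,5} D(W)={1,2,3,4,5,7}: Z {2,5}->{2}; W {1,2,3,4,5,7}->{3} => REVISION
Constraint 3 (W < Z) on D(W)={3} D(Z)={2}: W {3}->{}; Z {2}->{} => REVISION
Total revisions = 3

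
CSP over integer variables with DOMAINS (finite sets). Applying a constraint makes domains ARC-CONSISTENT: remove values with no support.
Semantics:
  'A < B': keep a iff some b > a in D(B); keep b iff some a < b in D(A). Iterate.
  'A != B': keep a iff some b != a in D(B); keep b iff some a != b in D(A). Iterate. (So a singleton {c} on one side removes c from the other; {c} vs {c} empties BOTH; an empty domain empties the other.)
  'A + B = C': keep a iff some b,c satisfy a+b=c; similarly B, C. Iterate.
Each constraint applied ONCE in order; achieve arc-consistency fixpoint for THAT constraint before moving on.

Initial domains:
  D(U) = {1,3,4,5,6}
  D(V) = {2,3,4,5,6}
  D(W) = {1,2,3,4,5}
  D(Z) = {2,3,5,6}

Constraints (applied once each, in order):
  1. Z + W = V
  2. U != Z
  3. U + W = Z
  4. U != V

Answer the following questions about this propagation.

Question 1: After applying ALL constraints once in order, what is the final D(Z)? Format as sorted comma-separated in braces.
Constraint 1 (Z + W = V) on D(Z)={2,3,5,6} D(W)={1,2,3,4,5} D(V)={2,3,4,5,6}: Z {2,3,5,6}->{2,3,5}; W {1,2,3,4,5}->{1,2,3,4}; V {2,3,4,5,6}->{3,4,5,6}
Constraint 2 (U != Z) on D(U)={1,3,4,5,6} D(Z)={2,3,5}: no change
Constraint 3 (U + W = Z) on D(U)={1,3,4,5,6} D(W)={1,2,3,4} D(Z)={2,3,5}: U {1,3,4,5,6}->{1,3,4}; W {1,2,3,4}->{1,2,4}
Constraint 4 (U != V) on D(U)={1,3,4} D(V)={3,4,5,6}: no change
So after all 4 constraints: D(Z) = {2,3,5}

Answer: {2,3,5}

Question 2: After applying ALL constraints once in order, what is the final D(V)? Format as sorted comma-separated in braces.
Answer: {3,4,5,6}

Derivation:
Constraint 1 (Z + W = V) on D(Z)={2,3,5,6} D(W)={1,2,3,4,5} D(V)={2,3,4,5,6}: Z {2,3,5,6}->{2,3,5}; W {1,2,3,4,5}->{1,2,3,4}; V {2,3,4,5,6}->{3,4,5,6}
Constraint 2 (U != Z) on D(U)={1,3,4,5,6} D(Z)={2,3,5}: no change
Constraint 3 (U + W = Z) on D(U)={1,3,4,5,6} D(W)={1,2,3,4} D(Z)={2,3,5}: U {1,3,4,5,6}->{1,3,4}; W {1,2,3,4}->{1,2,4}
Constraint 4 (U != V) on D(U)={1,3,4} D(V)={3,4,5,6}: no change
So after all 4 constraints: D(V) = {3,4,5,6}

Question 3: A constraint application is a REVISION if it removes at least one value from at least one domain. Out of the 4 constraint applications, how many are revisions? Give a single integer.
Answer: 2

Derivation:
Constraint 1 (Z + W = V) on D(Z)={2,3,5,6} D(W)={1,2,3,4,5} D(V)={2,3,4,5,6}: Z {2,3,5,6}->{2,3,5}; W {1,2,3,4,5}->{1,2,3,4}; V {2,3,4,5,6}->{3,4,5,6} => REVISION
Constraint 2 (U != Z) on D(U)={1,3,4,5,6} D(Z)={2,3,5}: no change => not a revision
Constraint 3 (U + W = Z) on D(U)={1,3,4,5,6} D(W)={1,2,3,4} D(Z)={2,3,5}: U {1,3,4,5,6}->{1,3,4}; W {1,2,3,4}->{1,2,4} => REVISION
Constraint 4 (U != V) on D(U)={1,3,4} D(V)={3,4,5,6}: no change => not a revision
Total revisions = 2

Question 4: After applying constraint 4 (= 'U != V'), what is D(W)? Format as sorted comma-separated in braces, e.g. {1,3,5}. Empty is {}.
Answer: {1,2,4}

Derivation:
Constraint 1 (Z + W = V) on D(Z)={2,3,5,6} D(W)={1,2,3,4,5} D(V)={2,3,4,5,6}: Z {2,3,5,6}->{2,3,5}; W {1,2,3,4,5}->{1,2,3,4}; V {2,3,4,5,6}->{3,4,5,6}
Constraint 2 (U != Z) on D(U)={1,3,4,5,6} D(Z)={2,3,5}: no change
Constraint 3 (U + W = Z) on D(U)={1,3,4,5,6} D(W)={1,2,3,4} D(Z)={2,3,5}: U {1,3,4,5,6}->{1,3,4}; W {1,2,3,4}->{1,2,4}
Constraint 4 (U != V) on D(U)={1,3,4} D(V)={3,4,5,6}: no change
So after constraint 4: D(W) = {1,2,4}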